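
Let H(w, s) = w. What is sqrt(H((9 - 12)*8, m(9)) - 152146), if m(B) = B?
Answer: I*sqrt(152170) ≈ 390.09*I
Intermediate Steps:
sqrt(H((9 - 12)*8, m(9)) - 152146) = sqrt((9 - 12)*8 - 152146) = sqrt(-3*8 - 152146) = sqrt(-24 - 152146) = sqrt(-152170) = I*sqrt(152170)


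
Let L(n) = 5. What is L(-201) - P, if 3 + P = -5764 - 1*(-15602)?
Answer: -9830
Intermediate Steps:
P = 9835 (P = -3 + (-5764 - 1*(-15602)) = -3 + (-5764 + 15602) = -3 + 9838 = 9835)
L(-201) - P = 5 - 1*9835 = 5 - 9835 = -9830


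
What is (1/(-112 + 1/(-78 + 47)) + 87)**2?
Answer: 91276494400/12061729 ≈ 7567.4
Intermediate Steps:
(1/(-112 + 1/(-78 + 47)) + 87)**2 = (1/(-112 + 1/(-31)) + 87)**2 = (1/(-112 - 1/31) + 87)**2 = (1/(-3473/31) + 87)**2 = (-31/3473 + 87)**2 = (302120/3473)**2 = 91276494400/12061729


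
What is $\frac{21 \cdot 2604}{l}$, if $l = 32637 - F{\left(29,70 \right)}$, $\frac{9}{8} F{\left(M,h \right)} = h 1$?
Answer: $\frac{492156}{293173} \approx 1.6787$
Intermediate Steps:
$F{\left(M,h \right)} = \frac{8 h}{9}$ ($F{\left(M,h \right)} = \frac{8 h 1}{9} = \frac{8 h}{9}$)
$l = \frac{293173}{9}$ ($l = 32637 - \frac{8}{9} \cdot 70 = 32637 - \frac{560}{9} = \frac{293173}{9} \approx 32575.0$)
$\frac{21 \cdot 2604}{l} = \frac{21 \cdot 2604}{\frac{293173}{9}} = 54684 \cdot \frac{9}{293173} = \frac{492156}{293173}$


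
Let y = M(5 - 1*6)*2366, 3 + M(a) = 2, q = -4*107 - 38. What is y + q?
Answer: -2832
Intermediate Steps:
q = -466 (q = -428 - 38 = -466)
M(a) = -1 (M(a) = -3 + 2 = -1)
y = -2366 (y = -1*2366 = -2366)
y + q = -2366 - 466 = -2832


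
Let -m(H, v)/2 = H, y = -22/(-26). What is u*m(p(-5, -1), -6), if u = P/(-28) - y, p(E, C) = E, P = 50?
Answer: -2395/91 ≈ -26.319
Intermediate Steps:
y = 11/13 (y = -22*(-1/26) = 11/13 ≈ 0.84615)
m(H, v) = -2*H
u = -479/182 (u = 50/(-28) - 1*11/13 = 50*(-1/28) - 11/13 = -25/14 - 11/13 = -479/182 ≈ -2.6319)
u*m(p(-5, -1), -6) = -(-479)*(-5)/91 = -479/182*10 = -2395/91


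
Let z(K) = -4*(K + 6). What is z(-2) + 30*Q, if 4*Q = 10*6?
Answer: 434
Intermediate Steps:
z(K) = -24 - 4*K (z(K) = -4*(6 + K) = -24 - 4*K)
Q = 15 (Q = (10*6)/4 = (¼)*60 = 15)
z(-2) + 30*Q = (-24 - 4*(-2)) + 30*15 = (-24 + 8) + 450 = -16 + 450 = 434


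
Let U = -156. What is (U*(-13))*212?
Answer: 429936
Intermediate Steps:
(U*(-13))*212 = -156*(-13)*212 = 2028*212 = 429936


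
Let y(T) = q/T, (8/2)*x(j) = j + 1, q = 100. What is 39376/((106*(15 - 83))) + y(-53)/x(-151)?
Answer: -14630/2703 ≈ -5.4125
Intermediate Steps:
x(j) = ¼ + j/4 (x(j) = (j + 1)/4 = (1 + j)/4 = ¼ + j/4)
y(T) = 100/T
39376/((106*(15 - 83))) + y(-53)/x(-151) = 39376/((106*(15 - 83))) + (100/(-53))/(¼ + (¼)*(-151)) = 39376/((106*(-68))) + (100*(-1/53))/(¼ - 151/4) = 39376/(-7208) - 100/(53*(-75/2)) = 39376*(-1/7208) - 100/53*(-2/75) = -4922/901 + 8/159 = -14630/2703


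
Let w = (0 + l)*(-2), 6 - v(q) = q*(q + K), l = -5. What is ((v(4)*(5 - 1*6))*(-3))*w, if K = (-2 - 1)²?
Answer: -1380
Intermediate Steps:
K = 9 (K = (-3)² = 9)
v(q) = 6 - q*(9 + q) (v(q) = 6 - q*(q + 9) = 6 - q*(9 + q))
w = 10 (w = (0 - 5)*(-2) = -5*(-2) = 10)
((v(4)*(5 - 1*6))*(-3))*w = (((6 - 1*4² - 9*4)*(5 - 1*6))*(-3))*10 = (((6 - 1*16 - 36)*(5 - 6))*(-3))*10 = (((6 - 16 - 36)*(-1))*(-3))*10 = (-46*(-1)*(-3))*10 = (46*(-3))*10 = -138*10 = -1380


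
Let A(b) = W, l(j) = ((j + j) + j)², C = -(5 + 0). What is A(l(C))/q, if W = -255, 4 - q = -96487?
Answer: -255/96491 ≈ -0.0026427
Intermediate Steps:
q = 96491 (q = 4 - 1*(-96487) = 4 + 96487 = 96491)
C = -5 (C = -1*5 = -5)
l(j) = 9*j² (l(j) = (2*j + j)² = (3*j)² = 9*j²)
A(b) = -255
A(l(C))/q = -255/96491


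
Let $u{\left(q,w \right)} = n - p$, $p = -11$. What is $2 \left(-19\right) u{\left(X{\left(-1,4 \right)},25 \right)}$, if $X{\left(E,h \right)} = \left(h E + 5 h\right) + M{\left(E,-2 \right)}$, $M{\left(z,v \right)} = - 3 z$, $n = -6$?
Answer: $-190$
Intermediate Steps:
$X{\left(E,h \right)} = - 3 E + 5 h + E h$ ($X{\left(E,h \right)} = \left(h E + 5 h\right) - 3 E = \left(E h + 5 h\right) - 3 E = \left(5 h + E h\right) - 3 E = - 3 E + 5 h + E h$)
$u{\left(q,w \right)} = 5$ ($u{\left(q,w \right)} = -6 - -11 = -6 + 11 = 5$)
$2 \left(-19\right) u{\left(X{\left(-1,4 \right)},25 \right)} = 2 \left(-19\right) 5 = \left(-38\right) 5 = -190$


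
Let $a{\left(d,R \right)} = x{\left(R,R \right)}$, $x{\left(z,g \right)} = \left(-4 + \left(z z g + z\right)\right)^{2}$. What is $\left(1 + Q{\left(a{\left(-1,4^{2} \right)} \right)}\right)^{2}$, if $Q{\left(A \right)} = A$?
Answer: $284788069192225$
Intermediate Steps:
$x{\left(z,g \right)} = \left(-4 + z + g z^{2}\right)^{2}$ ($x{\left(z,g \right)} = \left(-4 + \left(z^{2} g + z\right)\right)^{2} = \left(-4 + \left(g z^{2} + z\right)\right)^{2} = \left(-4 + \left(z + g z^{2}\right)\right)^{2} = \left(-4 + z + g z^{2}\right)^{2}$)
$a{\left(d,R \right)} = \left(-4 + R + R^{3}\right)^{2}$ ($a{\left(d,R \right)} = \left(-4 + R + R R^{2}\right)^{2} = \left(-4 + R + R^{3}\right)^{2}$)
$\left(1 + Q{\left(a{\left(-1,4^{2} \right)} \right)}\right)^{2} = \left(1 + \left(-4 + 4^{2} + \left(4^{2}\right)^{3}\right)^{2}\right)^{2} = \left(1 + \left(-4 + 16 + 16^{3}\right)^{2}\right)^{2} = \left(1 + \left(-4 + 16 + 4096\right)^{2}\right)^{2} = \left(1 + 4108^{2}\right)^{2} = \left(1 + 16875664\right)^{2} = 16875665^{2} = 284788069192225$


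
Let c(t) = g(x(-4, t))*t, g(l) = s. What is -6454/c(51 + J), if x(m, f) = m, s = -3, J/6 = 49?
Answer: 6454/1035 ≈ 6.2357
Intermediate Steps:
J = 294 (J = 6*49 = 294)
g(l) = -3
c(t) = -3*t
-6454/c(51 + J) = -6454*(-1/(3*(51 + 294))) = -6454/((-3*345)) = -6454/(-1035) = -6454*(-1/1035) = 6454/1035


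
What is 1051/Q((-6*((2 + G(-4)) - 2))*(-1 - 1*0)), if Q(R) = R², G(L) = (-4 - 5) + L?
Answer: 1051/6084 ≈ 0.17275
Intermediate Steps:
G(L) = -9 + L
1051/Q((-6*((2 + G(-4)) - 2))*(-1 - 1*0)) = 1051/(((-6*((2 + (-9 - 4)) - 2))*(-1 - 1*0))²) = 1051/(((-6*((2 - 13) - 2))*(-1 + 0))²) = 1051/((-6*(-11 - 2)*(-1))²) = 1051/((-6*(-13)*(-1))²) = 1051/((78*(-1))²) = 1051/((-78)²) = 1051/6084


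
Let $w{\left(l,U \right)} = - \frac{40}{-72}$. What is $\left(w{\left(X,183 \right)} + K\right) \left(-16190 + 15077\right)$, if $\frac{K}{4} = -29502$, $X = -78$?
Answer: $\frac{394026857}{3} \approx 1.3134 \cdot 10^{8}$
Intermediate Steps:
$w{\left(l,U \right)} = \frac{5}{9}$ ($w{\left(l,U \right)} = \left(-40\right) \left(- \frac{1}{72}\right) = \frac{5}{9}$)
$K = -118008$ ($K = 4 \left(-29502\right) = -118008$)
$\left(w{\left(X,183 \right)} + K\right) \left(-16190 + 15077\right) = \left(\frac{5}{9} - 118008\right) \left(-16190 + 15077\right) = \left(- \frac{1062067}{9}\right) \left(-1113\right) = \frac{394026857}{3}$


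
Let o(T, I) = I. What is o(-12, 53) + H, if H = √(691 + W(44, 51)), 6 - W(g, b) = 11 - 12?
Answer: 53 + √698 ≈ 79.420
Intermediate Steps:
W(g, b) = 7 (W(g, b) = 6 - (11 - 12) = 6 - 1*(-1) = 6 + 1 = 7)
H = √698 (H = √(691 + 7) = √698 ≈ 26.420)
o(-12, 53) + H = 53 + √698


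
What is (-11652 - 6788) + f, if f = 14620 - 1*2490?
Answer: -6310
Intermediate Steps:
f = 12130 (f = 14620 - 2490 = 12130)
(-11652 - 6788) + f = (-11652 - 6788) + 12130 = -18440 + 12130 = -6310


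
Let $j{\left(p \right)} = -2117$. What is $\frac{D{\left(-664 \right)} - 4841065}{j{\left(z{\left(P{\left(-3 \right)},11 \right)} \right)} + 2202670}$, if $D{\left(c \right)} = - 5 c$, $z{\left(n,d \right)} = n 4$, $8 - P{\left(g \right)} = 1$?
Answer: $- \frac{4837745}{2200553} \approx -2.1984$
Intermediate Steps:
$P{\left(g \right)} = 7$ ($P{\left(g \right)} = 8 - 1 = 7$)
$z{\left(n,d \right)} = 4 n$
$\frac{D{\left(-664 \right)} - 4841065}{j{\left(z{\left(P{\left(-3 \right)},11 \right)} \right)} + 2202670} = \frac{\left(-5\right) \left(-664\right) - 4841065}{-2117 + 2202670} = \frac{3320 - 4841065}{2200553} = \left(-4837745\right) \frac{1}{2200553} = - \frac{4837745}{2200553}$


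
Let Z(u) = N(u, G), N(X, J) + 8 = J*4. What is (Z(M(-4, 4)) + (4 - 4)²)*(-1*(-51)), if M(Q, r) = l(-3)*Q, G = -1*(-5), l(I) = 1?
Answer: 612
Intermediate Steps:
G = 5
M(Q, r) = Q (M(Q, r) = 1*Q = Q)
N(X, J) = -8 + 4*J (N(X, J) = -8 + J*4 = -8 + 4*J)
Z(u) = 12 (Z(u) = -8 + 4*5 = -8 + 20 = 12)
(Z(M(-4, 4)) + (4 - 4)²)*(-1*(-51)) = (12 + (4 - 4)²)*(-1*(-51)) = (12 + 0²)*51 = (12 + 0)*51 = 12*51 = 612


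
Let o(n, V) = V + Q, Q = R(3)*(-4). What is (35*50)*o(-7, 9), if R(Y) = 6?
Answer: -26250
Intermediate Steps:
Q = -24 (Q = 6*(-4) = -24)
o(n, V) = -24 + V (o(n, V) = V - 24 = -24 + V)
(35*50)*o(-7, 9) = (35*50)*(-24 + 9) = 1750*(-15) = -26250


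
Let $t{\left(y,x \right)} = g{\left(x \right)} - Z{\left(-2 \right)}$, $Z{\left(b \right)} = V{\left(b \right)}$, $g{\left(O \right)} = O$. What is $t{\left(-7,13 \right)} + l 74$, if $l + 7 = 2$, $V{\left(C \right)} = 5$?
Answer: $-362$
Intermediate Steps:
$l = -5$ ($l = -7 + 2 = -5$)
$Z{\left(b \right)} = 5$
$t{\left(y,x \right)} = -5 + x$ ($t{\left(y,x \right)} = x - 5 = -5 + x$)
$t{\left(-7,13 \right)} + l 74 = \left(-5 + 13\right) - 370 = 8 - 370 = -362$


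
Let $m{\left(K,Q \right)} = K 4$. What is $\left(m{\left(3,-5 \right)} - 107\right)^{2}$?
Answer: $9025$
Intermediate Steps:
$m{\left(K,Q \right)} = 4 K$
$\left(m{\left(3,-5 \right)} - 107\right)^{2} = \left(4 \cdot 3 - 107\right)^{2} = \left(12 - 107\right)^{2} = \left(-95\right)^{2} = 9025$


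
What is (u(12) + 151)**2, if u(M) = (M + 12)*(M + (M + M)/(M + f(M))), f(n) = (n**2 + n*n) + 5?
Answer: 18082449841/93025 ≈ 1.9438e+5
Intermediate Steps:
f(n) = 5 + 2*n**2 (f(n) = (n**2 + n**2) + 5 = 2*n**2 + 5 = 5 + 2*n**2)
u(M) = (12 + M)*(M + 2*M/(5 + M + 2*M**2)) (u(M) = (M + 12)*(M + (M + M)/(M + (5 + 2*M**2))) = (12 + M)*(M + (2*M)/(5 + M + 2*M**2)) = (12 + M)*(M + 2*M/(5 + M + 2*M**2)))
(u(12) + 151)**2 = (12*(84 + 2*12**3 + 19*12 + 25*12**2)/(5 + 12 + 2*12**2) + 151)**2 = (12*(84 + 2*1728 + 228 + 25*144)/(5 + 12 + 2*144) + 151)**2 = (12*(84 + 3456 + 228 + 3600)/(5 + 12 + 288) + 151)**2 = (12*7368/305 + 151)**2 = (12*(1/305)*7368 + 151)**2 = (88416/305 + 151)**2 = (134471/305)**2 = 18082449841/93025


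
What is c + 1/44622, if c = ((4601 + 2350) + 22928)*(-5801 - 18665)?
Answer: -32619557215907/44622 ≈ -7.3102e+8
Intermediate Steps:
c = -731019614 (c = (6951 + 22928)*(-24466) = 29879*(-24466) = -731019614)
c + 1/44622 = -731019614 + 1/44622 = -32619557215907/44622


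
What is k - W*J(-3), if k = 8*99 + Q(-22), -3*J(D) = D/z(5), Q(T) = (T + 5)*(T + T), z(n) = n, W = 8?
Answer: 7692/5 ≈ 1538.4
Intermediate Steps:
Q(T) = 2*T*(5 + T) (Q(T) = (5 + T)*(2*T) = 2*T*(5 + T))
J(D) = -D/15 (J(D) = -D/(3*5) = -D/15)
k = 1540 (k = 8*99 + 2*(-22)*(5 - 22) = 792 + 2*(-22)*(-17) = 792 + 748 = 1540)
k - W*J(-3) = 1540 - 8*(-1/15*(-3)) = 1540 - 8/5 = 7692/5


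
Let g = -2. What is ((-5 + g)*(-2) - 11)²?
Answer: 9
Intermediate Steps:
((-5 + g)*(-2) - 11)² = ((-5 - 2)*(-2) - 11)² = (-7*(-2) - 11)² = (14 - 11)² = 3² = 9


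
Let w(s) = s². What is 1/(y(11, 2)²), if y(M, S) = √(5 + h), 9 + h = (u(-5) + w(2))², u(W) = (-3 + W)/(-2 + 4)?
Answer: -¼ ≈ -0.25000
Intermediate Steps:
u(W) = -3/2 + W/2 (u(W) = (-3 + W)/2 = (-3 + W)*(½) = -3/2 + W/2)
h = -9 (h = -9 + ((-3/2 + (½)*(-5)) + 2²)² = -9 + ((-3/2 - 5/2) + 4)² = -9 + (-4 + 4)² = -9 + 0² = -9 + 0 = -9)
y(M, S) = 2*I (y(M, S) = √(5 - 9) = √(-4) = 2*I)
1/(y(11, 2)²) = 1/((2*I)²) = 1/(-4) = -¼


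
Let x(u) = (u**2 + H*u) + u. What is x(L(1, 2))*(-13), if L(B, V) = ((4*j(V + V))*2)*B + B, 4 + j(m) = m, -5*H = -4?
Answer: -182/5 ≈ -36.400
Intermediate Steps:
H = 4/5 (H = -1/5*(-4) = 4/5 ≈ 0.80000)
j(m) = -4 + m
L(B, V) = B + B*(-32 + 16*V) (L(B, V) = ((4*(-4 + (V + V)))*2)*B + B = ((4*(-4 + 2*V))*2)*B + B = ((-16 + 8*V)*2)*B + B = (-32 + 16*V)*B + B = B*(-32 + 16*V) + B = B + B*(-32 + 16*V))
x(u) = u**2 + 9*u/5 (x(u) = (u**2 + 4*u/5) + u = u**2 + 9*u/5)
x(L(1, 2))*(-13) = ((1*(-31 + 16*2))*(9 + 5*(1*(-31 + 16*2)))/5)*(-13) = ((1*(-31 + 32))*(9 + 5*(1*(-31 + 32)))/5)*(-13) = ((1*1)*(9 + 5*(1*1))/5)*(-13) = ((1/5)*1*(9 + 5*1))*(-13) = ((1/5)*1*(9 + 5))*(-13) = ((1/5)*1*14)*(-13) = (14/5)*(-13) = -182/5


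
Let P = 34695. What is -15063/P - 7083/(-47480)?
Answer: -31296437/109821240 ≈ -0.28498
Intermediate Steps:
-15063/P - 7083/(-47480) = -15063/34695 - 7083/(-47480) = -15063*1/34695 - 7083*(-1/47480) = -5021/11565 + 7083/47480 = -31296437/109821240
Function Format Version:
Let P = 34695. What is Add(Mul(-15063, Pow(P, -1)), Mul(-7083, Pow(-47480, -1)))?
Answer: Rational(-31296437, 109821240) ≈ -0.28498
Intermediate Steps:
Add(Mul(-15063, Pow(P, -1)), Mul(-7083, Pow(-47480, -1))) = Add(Mul(-15063, Pow(34695, -1)), Mul(-7083, Pow(-47480, -1))) = Add(Mul(-15063, Rational(1, 34695)), Mul(-7083, Rational(-1, 47480))) = Add(Rational(-5021, 11565), Rational(7083, 47480)) = Rational(-31296437, 109821240)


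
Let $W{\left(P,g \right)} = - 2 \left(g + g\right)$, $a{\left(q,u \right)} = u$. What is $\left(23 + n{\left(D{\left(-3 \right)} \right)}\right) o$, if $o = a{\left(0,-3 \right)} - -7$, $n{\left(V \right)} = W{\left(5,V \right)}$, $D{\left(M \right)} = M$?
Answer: $140$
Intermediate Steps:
$W{\left(P,g \right)} = - 4 g$ ($W{\left(P,g \right)} = - 2 \cdot 2 g = - 4 g$)
$n{\left(V \right)} = - 4 V$
$o = 4$ ($o = -3 - -7 = -3 + 7 = 4$)
$\left(23 + n{\left(D{\left(-3 \right)} \right)}\right) o = \left(23 - -12\right) 4 = \left(23 + 12\right) 4 = 35 \cdot 4 = 140$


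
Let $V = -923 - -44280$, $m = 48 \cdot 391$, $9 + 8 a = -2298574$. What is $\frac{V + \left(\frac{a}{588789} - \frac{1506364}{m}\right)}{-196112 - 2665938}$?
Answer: $- \frac{3188130138893}{210845161908144} \approx -0.015121$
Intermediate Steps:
$a = - \frac{2298583}{8}$ ($a = - \frac{9}{8} + \frac{1}{8} \left(-2298574\right) = - \frac{9}{8} - \frac{1149287}{4} = - \frac{2298583}{8} \approx -2.8732 \cdot 10^{5}$)
$m = 18768$
$V = 43357$ ($V = -923 + 44280 = 43357$)
$\frac{V + \left(\frac{a}{588789} - \frac{1506364}{m}\right)}{-196112 - 2665938} = \frac{43357 - \left(\frac{376591}{4692} + \frac{2298583}{4710312}\right)}{-196112 - 2665938} = \frac{43357 - \frac{148720504819}{1841731992}}{-2862050} = \left(43357 - \frac{148720504819}{1841731992}\right) \left(- \frac{1}{2862050}\right) = \frac{79703253472325}{1841731992} \left(- \frac{1}{2862050}\right) = - \frac{3188130138893}{210845161908144}$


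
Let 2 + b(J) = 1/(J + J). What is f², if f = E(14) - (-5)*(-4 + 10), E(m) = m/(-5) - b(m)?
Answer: 16670889/19600 ≈ 850.56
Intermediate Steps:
b(J) = -2 + 1/(2*J) (b(J) = -2 + 1/(J + J) = -2 + 1/(2*J))
E(m) = 2 - 1/(2*m) - m/5 (E(m) = m/(-5) - (-2 + 1/(2*m)) = m*(-⅕) + (2 - 1/(2*m)) = -m/5 + (2 - 1/(2*m)) = 2 - 1/(2*m) - m/5)
f = 4083/140 (f = (2 - ½/14 - ⅕*14) - (-5)*(-4 + 10) = (2 - ½*1/14 - 14/5) - (-5)*6 = (2 - 1/28 - 14/5) - 1*(-30) = -117/140 + 30 = 4083/140 ≈ 29.164)
f² = (4083/140)² = 16670889/19600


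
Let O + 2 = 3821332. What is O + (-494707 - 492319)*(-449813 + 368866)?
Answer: 79900614952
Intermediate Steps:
O = 3821330 (O = -2 + 3821332 = 3821330)
O + (-494707 - 492319)*(-449813 + 368866) = 3821330 + (-494707 - 492319)*(-449813 + 368866) = 3821330 - 987026*(-80947) = 3821330 + 79896793622 = 79900614952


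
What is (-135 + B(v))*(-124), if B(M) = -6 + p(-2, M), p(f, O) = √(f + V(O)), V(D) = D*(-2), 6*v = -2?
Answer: 17484 - 248*I*√3/3 ≈ 17484.0 - 143.18*I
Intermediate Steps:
v = -⅓ (v = (⅙)*(-2) = -⅓ ≈ -0.33333)
V(D) = -2*D
p(f, O) = √(f - 2*O)
B(M) = -6 + √(-2 - 2*M)
(-135 + B(v))*(-124) = (-135 + (-6 + √(-2 - 2*(-⅓))))*(-124) = (-135 + (-6 + √(-2 + ⅔)))*(-124) = (-135 + (-6 + √(-4/3)))*(-124) = (-135 + (-6 + 2*I*√3/3))*(-124) = (-141 + 2*I*√3/3)*(-124) = 17484 - 248*I*√3/3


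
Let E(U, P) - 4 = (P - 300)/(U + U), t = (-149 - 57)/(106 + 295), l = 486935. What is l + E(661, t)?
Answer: 129068478026/265061 ≈ 4.8694e+5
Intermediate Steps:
t = -206/401 ≈ -0.51372
E(U, P) = 4 + (-300 + P)/(2*U) (E(U, P) = 4 + (P - 300)/(U + U) = 4 + (-300 + P)/((2*U)) = 4 + (-300 + P)*(1/(2*U)) = 4 + (-300 + P)/(2*U))
l + E(661, t) = 486935 + (½)*(-300 - 206/401 + 8*661)/661 = 486935 + (½)*(1/661)*(-300 - 206/401 + 5288) = 486935 + (½)*(1/661)*(1999982/401) = 486935 + 999991/265061 = 129068478026/265061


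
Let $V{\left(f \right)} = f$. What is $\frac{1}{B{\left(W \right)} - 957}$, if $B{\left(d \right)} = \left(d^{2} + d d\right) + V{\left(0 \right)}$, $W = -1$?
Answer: $- \frac{1}{955} \approx -0.0010471$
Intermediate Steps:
$B{\left(d \right)} = 2 d^{2}$ ($B{\left(d \right)} = \left(d^{2} + d d\right) + 0 = \left(d^{2} + d^{2}\right) + 0 = 2 d^{2} + 0 = 2 d^{2}$)
$\frac{1}{B{\left(W \right)} - 957} = \frac{1}{2 \left(-1\right)^{2} - 957} = \frac{1}{2 \cdot 1 - 957} = \frac{1}{2 - 957} = \frac{1}{-955} = - \frac{1}{955}$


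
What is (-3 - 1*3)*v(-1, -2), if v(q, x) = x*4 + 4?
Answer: 24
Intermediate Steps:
v(q, x) = 4 + 4*x (v(q, x) = 4*x + 4 = 4 + 4*x)
(-3 - 1*3)*v(-1, -2) = (-3 - 1*3)*(4 + 4*(-2)) = (-3 - 3)*(4 - 8) = -6*(-4) = 24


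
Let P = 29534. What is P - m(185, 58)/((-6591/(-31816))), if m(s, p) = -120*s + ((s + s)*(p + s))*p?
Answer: -55004155562/2197 ≈ -2.5036e+7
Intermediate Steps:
m(s, p) = -120*s + 2*p*s*(p + s) (m(s, p) = -120*s + ((2*s)*(p + s))*p = -120*s + (2*s*(p + s))*p = -120*s + 2*p*s*(p + s))
P - m(185, 58)/((-6591/(-31816))) = 29534 - 2*185*(-60 + 58² + 58*185)/((-6591/(-31816))) = 29534 - 2*185*(-60 + 3364 + 10730)/((-6591*(-1/31816))) = 29534 - 2*185*14034/6591/31816 = 29534 - 5192580*31816/6591 = 29534 - 1*55069041760/2197 = 29534 - 55069041760/2197 = -55004155562/2197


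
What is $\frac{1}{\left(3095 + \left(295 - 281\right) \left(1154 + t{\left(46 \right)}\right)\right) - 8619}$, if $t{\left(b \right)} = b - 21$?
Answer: $\frac{1}{10982} \approx 9.1058 \cdot 10^{-5}$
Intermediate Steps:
$t{\left(b \right)} = -21 + b$ ($t{\left(b \right)} = b - 21 = -21 + b$)
$\frac{1}{\left(3095 + \left(295 - 281\right) \left(1154 + t{\left(46 \right)}\right)\right) - 8619} = \frac{1}{\left(3095 + \left(295 - 281\right) \left(1154 + \left(-21 + 46\right)\right)\right) - 8619} = \frac{1}{\left(3095 + 14 \left(1154 + 25\right)\right) - 8619} = \frac{1}{\left(3095 + 14 \cdot 1179\right) - 8619} = \frac{1}{\left(3095 + 16506\right) - 8619} = \frac{1}{19601 - 8619} = \frac{1}{10982}$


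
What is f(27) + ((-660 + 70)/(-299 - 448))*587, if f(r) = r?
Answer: 366499/747 ≈ 490.63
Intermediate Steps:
f(27) + ((-660 + 70)/(-299 - 448))*587 = 27 + ((-660 + 70)/(-299 - 448))*587 = 27 - 590/(-747)*587 = 27 - 590*(-1/747)*587 = 27 + (590/747)*587 = 27 + 346330/747 = 366499/747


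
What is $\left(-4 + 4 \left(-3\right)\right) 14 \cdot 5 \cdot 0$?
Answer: $0$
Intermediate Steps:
$\left(-4 + 4 \left(-3\right)\right) 14 \cdot 5 \cdot 0 = \left(-4 - 12\right) 14 \cdot 0 = \left(-16\right) 14 \cdot 0 = \left(-224\right) 0 = 0$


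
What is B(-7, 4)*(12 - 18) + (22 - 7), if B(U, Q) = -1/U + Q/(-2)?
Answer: 183/7 ≈ 26.143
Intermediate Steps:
B(U, Q) = -1/U - Q/2 (B(U, Q) = -1/U + Q*(-1/2) = -1/U - Q/2)
B(-7, 4)*(12 - 18) + (22 - 7) = (-1/(-7) - 1/2*4)*(12 - 18) + (22 - 7) = (-1*(-1/7) - 2)*(-6) + 15 = (1/7 - 2)*(-6) + 15 = -13/7*(-6) + 15 = 78/7 + 15 = 183/7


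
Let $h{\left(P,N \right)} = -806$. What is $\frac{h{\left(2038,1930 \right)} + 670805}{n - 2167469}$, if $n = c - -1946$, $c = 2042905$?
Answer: $- \frac{669999}{122618} \approx -5.4641$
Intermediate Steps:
$n = 2044851$ ($n = 2042905 - -1946 = 2042905 + 1946 = 2044851$)
$\frac{h{\left(2038,1930 \right)} + 670805}{n - 2167469} = \frac{-806 + 670805}{2044851 - 2167469} = \frac{669999}{-122618} = 669999 \left(- \frac{1}{122618}\right) = - \frac{669999}{122618}$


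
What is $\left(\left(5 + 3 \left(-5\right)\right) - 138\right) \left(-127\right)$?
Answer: $18796$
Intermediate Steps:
$\left(\left(5 + 3 \left(-5\right)\right) - 138\right) \left(-127\right) = \left(\left(5 - 15\right) - 138\right) \left(-127\right) = \left(-10 - 138\right) \left(-127\right) = \left(-148\right) \left(-127\right) = 18796$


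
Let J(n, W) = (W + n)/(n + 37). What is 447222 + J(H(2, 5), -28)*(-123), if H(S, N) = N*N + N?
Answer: 29963628/67 ≈ 4.4722e+5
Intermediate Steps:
H(S, N) = N + N**2 (H(S, N) = N**2 + N = N + N**2)
J(n, W) = (W + n)/(37 + n)
447222 + J(H(2, 5), -28)*(-123) = 447222 + ((-28 + 5*(1 + 5))/(37 + 5*(1 + 5)))*(-123) = 447222 + ((-28 + 5*6)/(37 + 5*6))*(-123) = 447222 + ((-28 + 30)/(37 + 30))*(-123) = 447222 + (2/67)*(-123) = 447222 - 246/67 = 29963628/67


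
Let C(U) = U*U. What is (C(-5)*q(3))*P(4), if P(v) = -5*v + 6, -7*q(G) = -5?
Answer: -250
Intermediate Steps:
q(G) = 5/7 (q(G) = -1/7*(-5) = 5/7)
P(v) = 6 - 5*v
C(U) = U**2
(C(-5)*q(3))*P(4) = ((-5)**2*(5/7))*(6 - 5*4) = (25*(5/7))*(6 - 20) = (125/7)*(-14) = -250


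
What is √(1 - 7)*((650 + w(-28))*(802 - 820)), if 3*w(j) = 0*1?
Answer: -11700*I*√6 ≈ -28659.0*I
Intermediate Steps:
w(j) = 0 (w(j) = (0*1)/3 = (⅓)*0 = 0)
√(1 - 7)*((650 + w(-28))*(802 - 820)) = √(1 - 7)*((650 + 0)*(802 - 820)) = √(-6)*(650*(-18)) = (I*√6)*(-11700) = -11700*I*√6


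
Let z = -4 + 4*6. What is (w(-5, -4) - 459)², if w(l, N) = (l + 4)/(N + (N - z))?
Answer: 165148201/784 ≈ 2.1065e+5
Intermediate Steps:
z = 20 (z = -4 + 24 = 20)
w(l, N) = (4 + l)/(-20 + 2*N) (w(l, N) = (l + 4)/(N + (N - 1*20)) = (4 + l)/(N + (N - 20)) = (4 + l)/(N + (-20 + N)) = (4 + l)/(-20 + 2*N))
(w(-5, -4) - 459)² = ((4 - 5)/(2*(-10 - 4)) - 459)² = ((½)*(-1)/(-14) - 459)² = ((½)*(-1/14)*(-1) - 459)² = (1/28 - 459)² = (-12851/28)² = 165148201/784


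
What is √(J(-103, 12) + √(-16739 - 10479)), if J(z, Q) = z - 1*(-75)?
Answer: √(-28 + I*√27218) ≈ 8.3468 + 9.8828*I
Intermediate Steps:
J(z, Q) = 75 + z (J(z, Q) = z + 75 = 75 + z)
√(J(-103, 12) + √(-16739 - 10479)) = √((75 - 103) + √(-16739 - 10479)) = √(-28 + √(-27218)) = √(-28 + I*√27218)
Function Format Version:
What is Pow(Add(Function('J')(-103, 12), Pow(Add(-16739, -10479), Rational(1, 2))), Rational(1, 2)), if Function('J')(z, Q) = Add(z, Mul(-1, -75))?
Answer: Pow(Add(-28, Mul(I, Pow(27218, Rational(1, 2)))), Rational(1, 2)) ≈ Add(8.3468, Mul(9.8828, I))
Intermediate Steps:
Function('J')(z, Q) = Add(75, z) (Function('J')(z, Q) = Add(z, 75) = Add(75, z))
Pow(Add(Function('J')(-103, 12), Pow(Add(-16739, -10479), Rational(1, 2))), Rational(1, 2)) = Pow(Add(Add(75, -103), Pow(Add(-16739, -10479), Rational(1, 2))), Rational(1, 2)) = Pow(Add(-28, Pow(-27218, Rational(1, 2))), Rational(1, 2)) = Pow(Add(-28, Mul(I, Pow(27218, Rational(1, 2)))), Rational(1, 2))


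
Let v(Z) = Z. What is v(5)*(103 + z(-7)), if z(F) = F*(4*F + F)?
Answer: 1740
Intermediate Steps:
z(F) = 5*F**2 (z(F) = F*(5*F) = 5*F**2)
v(5)*(103 + z(-7)) = 5*(103 + 5*(-7)**2) = 5*(103 + 5*49) = 5*(103 + 245) = 5*348 = 1740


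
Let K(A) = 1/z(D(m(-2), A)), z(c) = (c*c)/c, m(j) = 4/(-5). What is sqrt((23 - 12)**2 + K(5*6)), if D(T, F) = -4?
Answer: sqrt(483)/2 ≈ 10.989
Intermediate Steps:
m(j) = -4/5 (m(j) = 4*(-1/5) = -4/5)
z(c) = c (z(c) = c**2/c = c)
K(A) = -1/4 (K(A) = 1/(-4) = -1/4)
sqrt((23 - 12)**2 + K(5*6)) = sqrt((23 - 12)**2 - 1/4) = sqrt(11**2 - 1/4) = sqrt(121 - 1/4) = sqrt(483/4) = sqrt(483)/2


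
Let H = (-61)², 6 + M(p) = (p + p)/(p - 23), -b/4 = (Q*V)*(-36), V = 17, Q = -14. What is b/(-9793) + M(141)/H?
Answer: 1074564957/307135061 ≈ 3.4987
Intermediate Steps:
b = -34272 (b = -4*(-14*17)*(-36) = -(-952)*(-36) = -4*8568 = -34272)
M(p) = -6 + 2*p/(-23 + p) (M(p) = -6 + (p + p)/(p - 23) = -6 + (2*p)/(-23 + p) = -6 + 2*p/(-23 + p))
H = 3721
b/(-9793) + M(141)/H = -34272/(-9793) + (2*(69 - 2*141)/(-23 + 141))/3721 = -34272*(-1/9793) + (2*(69 - 282)/118)*(1/3721) = 4896/1399 + (2*(1/118)*(-213))*(1/3721) = 4896/1399 - 213/59*1/3721 = 4896/1399 - 213/219539 = 1074564957/307135061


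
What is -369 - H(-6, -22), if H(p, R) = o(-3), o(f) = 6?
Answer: -375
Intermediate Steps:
H(p, R) = 6
-369 - H(-6, -22) = -369 - 1*6 = -369 - 6 = -375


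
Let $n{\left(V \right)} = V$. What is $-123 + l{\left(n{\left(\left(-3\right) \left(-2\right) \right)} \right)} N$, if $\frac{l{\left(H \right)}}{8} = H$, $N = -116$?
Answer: $-5691$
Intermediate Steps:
$l{\left(H \right)} = 8 H$
$-123 + l{\left(n{\left(\left(-3\right) \left(-2\right) \right)} \right)} N = -123 + 8 \left(\left(-3\right) \left(-2\right)\right) \left(-116\right) = -123 + 8 \cdot 6 \left(-116\right) = -123 + 48 \left(-116\right) = -123 - 5568 = -5691$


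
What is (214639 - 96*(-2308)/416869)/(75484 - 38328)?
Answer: 89476566859/15489184564 ≈ 5.7767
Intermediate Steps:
(214639 - 96*(-2308)/416869)/(75484 - 38328) = (214639 + 221568*(1/416869))/37156 = (214639 + 221568/416869)*(1/37156) = (89476566859/416869)*(1/37156) = 89476566859/15489184564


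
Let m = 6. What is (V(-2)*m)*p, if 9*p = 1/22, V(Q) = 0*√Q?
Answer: 0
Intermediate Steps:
V(Q) = 0
p = 1/198 (p = (1/22)/9 = (1*(1/22))/9 = (⅑)*(1/22) = 1/198 ≈ 0.0050505)
(V(-2)*m)*p = (0*6)*(1/198) = 0*(1/198) = 0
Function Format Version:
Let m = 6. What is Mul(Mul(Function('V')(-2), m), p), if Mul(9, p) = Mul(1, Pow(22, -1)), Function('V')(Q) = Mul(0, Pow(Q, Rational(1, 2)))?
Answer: 0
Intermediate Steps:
Function('V')(Q) = 0
p = Rational(1, 198) (p = Mul(Rational(1, 9), Mul(1, Pow(22, -1))) = Mul(Rational(1, 9), Mul(1, Rational(1, 22))) = Mul(Rational(1, 9), Rational(1, 22)) = Rational(1, 198) ≈ 0.0050505)
Mul(Mul(Function('V')(-2), m), p) = Mul(Mul(0, 6), Rational(1, 198)) = Mul(0, Rational(1, 198)) = 0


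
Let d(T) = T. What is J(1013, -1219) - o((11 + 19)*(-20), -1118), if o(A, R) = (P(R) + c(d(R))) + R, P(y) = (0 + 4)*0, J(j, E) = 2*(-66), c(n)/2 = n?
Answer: 3222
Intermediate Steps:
c(n) = 2*n
J(j, E) = -132
P(y) = 0 (P(y) = 4*0 = 0)
o(A, R) = 3*R (o(A, R) = (0 + 2*R) + R = 2*R + R = 3*R)
J(1013, -1219) - o((11 + 19)*(-20), -1118) = -132 - 3*(-1118) = -132 - 1*(-3354) = -132 + 3354 = 3222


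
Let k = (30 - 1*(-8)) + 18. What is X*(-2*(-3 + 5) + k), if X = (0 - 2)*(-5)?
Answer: 520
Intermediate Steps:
X = 10 (X = -2*(-5) = 10)
k = 56 (k = (30 + 8) + 18 = 38 + 18 = 56)
X*(-2*(-3 + 5) + k) = 10*(-2*(-3 + 5) + 56) = 10*(-2*2 + 56) = 10*(-4 + 56) = 10*52 = 520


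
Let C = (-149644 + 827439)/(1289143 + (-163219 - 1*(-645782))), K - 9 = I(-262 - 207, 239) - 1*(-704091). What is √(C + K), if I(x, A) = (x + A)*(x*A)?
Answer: 5*√3325399128936617654/1771706 ≈ 5146.4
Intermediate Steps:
I(x, A) = A*x*(A + x) (I(x, A) = (A + x)*(A*x) = A*x*(A + x))
K = 26485030 (K = 9 + (239*(-262 - 207)*(239 + (-262 - 207)) - 1*(-704091)) = 9 + (239*(-469)*(239 - 469) + 704091) = 9 + (239*(-469)*(-230) + 704091) = 9 + (25780930 + 704091) = 9 + 26485021 = 26485030)
C = 677795/1771706 (C = 677795/(1289143 + (-163219 + 645782)) = 677795/(1289143 + 482563) = 677795/1771706 ≈ 0.38257)
√(C + K) = √(677795/1771706 + 26485030) = √(46923687238975/1771706) = 5*√3325399128936617654/1771706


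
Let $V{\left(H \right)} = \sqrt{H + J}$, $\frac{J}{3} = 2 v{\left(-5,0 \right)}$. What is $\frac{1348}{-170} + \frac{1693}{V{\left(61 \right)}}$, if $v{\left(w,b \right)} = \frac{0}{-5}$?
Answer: $- \frac{674}{85} + \frac{1693 \sqrt{61}}{61} \approx 208.84$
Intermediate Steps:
$v{\left(w,b \right)} = 0$ ($v{\left(w,b \right)} = 0 \left(- \frac{1}{5}\right) = 0$)
$J = 0$ ($J = 3 \cdot 2 \cdot 0 = 3 \cdot 0 = 0$)
$V{\left(H \right)} = \sqrt{H}$ ($V{\left(H \right)} = \sqrt{H + 0} = \sqrt{H}$)
$\frac{1348}{-170} + \frac{1693}{V{\left(61 \right)}} = \frac{1348}{-170} + \frac{1693}{\sqrt{61}} = 1348 \left(- \frac{1}{170}\right) + 1693 \frac{\sqrt{61}}{61} = - \frac{674}{85} + \frac{1693 \sqrt{61}}{61}$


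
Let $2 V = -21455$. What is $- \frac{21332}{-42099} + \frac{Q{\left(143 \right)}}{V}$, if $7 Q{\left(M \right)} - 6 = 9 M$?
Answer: $\frac{3094878406}{6322638315} \approx 0.48949$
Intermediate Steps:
$Q{\left(M \right)} = \frac{6}{7} + \frac{9 M}{7}$
$V = - \frac{21455}{2}$ ($V = \frac{1}{2} \left(-21455\right) = - \frac{21455}{2} \approx -10728.0$)
$- \frac{21332}{-42099} + \frac{Q{\left(143 \right)}}{V} = - \frac{21332}{-42099} + \frac{\frac{6}{7} + \frac{9}{7} \cdot 143}{- \frac{21455}{2}} = \left(-21332\right) \left(- \frac{1}{42099}\right) + \left(\frac{6}{7} + \frac{1287}{7}\right) \left(- \frac{2}{21455}\right) = \frac{21332}{42099} + \frac{1293}{7} \left(- \frac{2}{21455}\right) = \frac{21332}{42099} - \frac{2586}{150185} = \frac{3094878406}{6322638315}$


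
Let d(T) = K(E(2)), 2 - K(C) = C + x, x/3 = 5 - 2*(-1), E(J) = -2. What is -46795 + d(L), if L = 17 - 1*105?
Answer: -46812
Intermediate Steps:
L = -88 (L = 17 - 105 = -88)
x = 21 (x = 3*(5 - 2*(-1)) = 3*(5 + 2) = 3*7 = 21)
K(C) = -19 - C (K(C) = 2 - (C + 21) = 2 - (21 + C) = 2 + (-21 - C) = -19 - C)
d(T) = -17 (d(T) = -19 - 1*(-2) = -19 + 2 = -17)
-46795 + d(L) = -46795 - 17 = -46812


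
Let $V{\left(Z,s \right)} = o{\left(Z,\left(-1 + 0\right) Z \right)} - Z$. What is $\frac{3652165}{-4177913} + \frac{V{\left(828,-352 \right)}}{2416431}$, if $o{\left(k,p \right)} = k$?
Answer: $- \frac{3652165}{4177913} \approx -0.87416$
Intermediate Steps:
$V{\left(Z,s \right)} = 0$ ($V{\left(Z,s \right)} = Z - Z = 0$)
$\frac{3652165}{-4177913} + \frac{V{\left(828,-352 \right)}}{2416431} = \frac{3652165}{-4177913} + \frac{0}{2416431} = 3652165 \left(- \frac{1}{4177913}\right) + 0 \cdot \frac{1}{2416431} = - \frac{3652165}{4177913} + 0 = - \frac{3652165}{4177913}$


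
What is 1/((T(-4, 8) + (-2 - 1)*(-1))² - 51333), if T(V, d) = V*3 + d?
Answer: -1/51332 ≈ -1.9481e-5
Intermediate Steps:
T(V, d) = d + 3*V (T(V, d) = 3*V + d = d + 3*V)
1/((T(-4, 8) + (-2 - 1)*(-1))² - 51333) = 1/(((8 + 3*(-4)) + (-2 - 1)*(-1))² - 51333) = 1/(((8 - 12) - 3*(-1))² - 51333) = 1/((-4 + 3)² - 51333) = 1/((-1)² - 51333) = 1/(1 - 51333) = 1/(-51332) = -1/51332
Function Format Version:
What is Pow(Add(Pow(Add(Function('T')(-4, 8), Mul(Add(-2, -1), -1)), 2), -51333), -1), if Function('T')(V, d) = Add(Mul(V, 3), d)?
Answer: Rational(-1, 51332) ≈ -1.9481e-5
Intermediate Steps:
Function('T')(V, d) = Add(d, Mul(3, V)) (Function('T')(V, d) = Add(Mul(3, V), d) = Add(d, Mul(3, V)))
Pow(Add(Pow(Add(Function('T')(-4, 8), Mul(Add(-2, -1), -1)), 2), -51333), -1) = Pow(Add(Pow(Add(Add(8, Mul(3, -4)), Mul(Add(-2, -1), -1)), 2), -51333), -1) = Pow(Add(Pow(Add(Add(8, -12), Mul(-3, -1)), 2), -51333), -1) = Pow(Add(Pow(Add(-4, 3), 2), -51333), -1) = Pow(Add(Pow(-1, 2), -51333), -1) = Pow(Add(1, -51333), -1) = Pow(-51332, -1) = Rational(-1, 51332)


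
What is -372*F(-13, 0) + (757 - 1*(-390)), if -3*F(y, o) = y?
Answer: -465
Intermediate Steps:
F(y, o) = -y/3
-372*F(-13, 0) + (757 - 1*(-390)) = -(-124)*(-13) + (757 - 1*(-390)) = -372*13/3 + (757 + 390) = -1612 + 1147 = -465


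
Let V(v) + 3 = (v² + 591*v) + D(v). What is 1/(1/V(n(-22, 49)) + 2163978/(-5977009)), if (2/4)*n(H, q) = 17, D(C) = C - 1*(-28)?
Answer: -127364084781/46106230193 ≈ -2.7624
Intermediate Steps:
D(C) = 28 + C (D(C) = C + 28 = 28 + C)
n(H, q) = 34 (n(H, q) = 2*17 = 34)
V(v) = 25 + v² + 592*v (V(v) = -3 + ((v² + 591*v) + (28 + v)) = -3 + (28 + v² + 592*v) = 25 + v² + 592*v)
1/(1/V(n(-22, 49)) + 2163978/(-5977009)) = 1/(1/(25 + 34² + 592*34) + 2163978/(-5977009)) = 1/(1/(25 + 1156 + 20128) + 2163978*(-1/5977009)) = 1/(1/21309 - 2163978/5977009) = 1/(-46106230193/127364084781) = -127364084781/46106230193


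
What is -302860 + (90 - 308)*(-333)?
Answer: -230266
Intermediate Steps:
-302860 + (90 - 308)*(-333) = -302860 - 218*(-333) = -302860 + 72594 = -230266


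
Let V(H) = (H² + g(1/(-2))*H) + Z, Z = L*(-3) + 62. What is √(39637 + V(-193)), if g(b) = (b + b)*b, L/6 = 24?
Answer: √305678/2 ≈ 276.44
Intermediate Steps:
L = 144 (L = 6*24 = 144)
g(b) = 2*b² (g(b) = (2*b)*b = 2*b²)
Z = -370 (Z = 144*(-3) + 62 = -432 + 62 = -370)
V(H) = -370 + H² + H/2 (V(H) = (H² + (2*(1/(-2))²)*H) - 370 = (H² + (2*(-½)²)*H) - 370 = (H² + (2*(¼))*H) - 370 = (H² + H/2) - 370 = -370 + H² + H/2)
√(39637 + V(-193)) = √(39637 + (-370 + (-193)² + (½)*(-193))) = √(39637 + (-370 + 37249 - 193/2)) = √(39637 + 73565/2) = √(152839/2) = √305678/2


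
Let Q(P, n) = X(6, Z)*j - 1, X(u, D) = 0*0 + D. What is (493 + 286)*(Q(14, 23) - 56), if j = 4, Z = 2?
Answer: -38171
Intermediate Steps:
X(u, D) = D (X(u, D) = 0 + D = D)
Q(P, n) = 7 (Q(P, n) = 2*4 - 1 = 8 - 1 = 7)
(493 + 286)*(Q(14, 23) - 56) = (493 + 286)*(7 - 56) = 779*(-49) = -38171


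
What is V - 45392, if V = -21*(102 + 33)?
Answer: -48227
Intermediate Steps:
V = -2835 (V = -21*135 = -2835)
V - 45392 = -2835 - 45392 = -48227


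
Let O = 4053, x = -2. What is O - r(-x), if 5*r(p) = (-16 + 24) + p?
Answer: 4051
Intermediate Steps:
r(p) = 8/5 + p/5 (r(p) = ((-16 + 24) + p)/5 = (8 + p)/5 = 8/5 + p/5)
O - r(-x) = 4053 - (8/5 + (-1*(-2))/5) = 4053 - (8/5 + (⅕)*2) = 4053 - (8/5 + ⅖) = 4053 - 1*2 = 4053 - 2 = 4051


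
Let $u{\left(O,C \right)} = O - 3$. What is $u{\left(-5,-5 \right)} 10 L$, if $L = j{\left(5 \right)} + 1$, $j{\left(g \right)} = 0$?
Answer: $-80$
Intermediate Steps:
$u{\left(O,C \right)} = -3 + O$
$L = 1$ ($L = 0 + 1 = 1$)
$u{\left(-5,-5 \right)} 10 L = \left(-3 - 5\right) 10 \cdot 1 = \left(-8\right) 10 \cdot 1 = \left(-80\right) 1 = -80$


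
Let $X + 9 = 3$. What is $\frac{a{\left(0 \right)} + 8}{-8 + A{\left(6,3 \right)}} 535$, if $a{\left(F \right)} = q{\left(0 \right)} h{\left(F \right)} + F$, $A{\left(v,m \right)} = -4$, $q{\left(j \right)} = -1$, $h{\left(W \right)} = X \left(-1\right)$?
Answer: $- \frac{535}{6} \approx -89.167$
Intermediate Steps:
$X = -6$ ($X = -9 + 3 = -6$)
$h{\left(W \right)} = 6$ ($h{\left(W \right)} = \left(-6\right) \left(-1\right) = 6$)
$a{\left(F \right)} = -6 + F$ ($a{\left(F \right)} = \left(-1\right) 6 + F = -6 + F$)
$\frac{a{\left(0 \right)} + 8}{-8 + A{\left(6,3 \right)}} 535 = \frac{\left(-6 + 0\right) + 8}{-8 - 4} \cdot 535 = \frac{-6 + 8}{-12} \cdot 535 = 2 \left(- \frac{1}{12}\right) 535 = \left(- \frac{1}{6}\right) 535 = - \frac{535}{6}$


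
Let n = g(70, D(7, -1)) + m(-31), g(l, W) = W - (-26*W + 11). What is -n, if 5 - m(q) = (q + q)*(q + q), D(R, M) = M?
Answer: 3877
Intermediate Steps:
g(l, W) = -11 + 27*W (g(l, W) = W - (11 - 26*W) = W + (-11 + 26*W) = -11 + 27*W)
m(q) = 5 - 4*q² (m(q) = 5 - (q + q)*(q + q) = 5 - 2*q*2*q = 5 - 4*q²)
n = -3877 (n = (-11 + 27*(-1)) + (5 - 4*(-31)²) = (-11 - 27) + (5 - 4*961) = -38 + (5 - 3844) = -38 - 3839 = -3877)
-n = -1*(-3877) = 3877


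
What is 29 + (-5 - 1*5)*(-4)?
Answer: 69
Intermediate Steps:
29 + (-5 - 1*5)*(-4) = 29 + (-5 - 5)*(-4) = 29 - 10*(-4) = 29 + 40 = 69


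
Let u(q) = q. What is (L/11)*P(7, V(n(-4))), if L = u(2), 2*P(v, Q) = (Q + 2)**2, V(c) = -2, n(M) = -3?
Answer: 0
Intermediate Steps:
P(v, Q) = (2 + Q)**2/2 (P(v, Q) = (Q + 2)**2/2 = (2 + Q)**2/2)
L = 2
(L/11)*P(7, V(n(-4))) = (2/11)*((2 - 2)**2/2) = ((1/11)*2)*((1/2)*0**2) = 2*((1/2)*0)/11 = (2/11)*0 = 0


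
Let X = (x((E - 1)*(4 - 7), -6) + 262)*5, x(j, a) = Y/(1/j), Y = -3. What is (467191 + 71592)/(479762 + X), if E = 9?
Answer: 76969/68776 ≈ 1.1191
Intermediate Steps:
x(j, a) = -3*j
X = 1670 (X = (-3*(9 - 1)*(4 - 7) + 262)*5 = (-24*(-3) + 262)*5 = (-3*(-24) + 262)*5 = (72 + 262)*5 = 334*5 = 1670)
(467191 + 71592)/(479762 + X) = (467191 + 71592)/(479762 + 1670) = 538783/481432 = 538783*(1/481432) = 76969/68776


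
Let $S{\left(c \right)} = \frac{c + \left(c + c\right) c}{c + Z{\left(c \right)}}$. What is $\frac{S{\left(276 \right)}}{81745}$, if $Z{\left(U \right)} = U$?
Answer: $\frac{553}{163490} \approx 0.0033825$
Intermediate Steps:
$S{\left(c \right)} = \frac{c + 2 c^{2}}{2 c}$ ($S{\left(c \right)} = \frac{c + \left(c + c\right) c}{c + c} = \frac{c + 2 c c}{2 c} = \left(c + 2 c^{2}\right) \frac{1}{2 c} = \frac{c + 2 c^{2}}{2 c}$)
$\frac{S{\left(276 \right)}}{81745} = \frac{\frac{1}{2} + 276}{81745} = \frac{553}{2} \cdot \frac{1}{81745} = \frac{553}{163490}$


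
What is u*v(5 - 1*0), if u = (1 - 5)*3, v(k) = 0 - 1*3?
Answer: 36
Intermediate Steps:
v(k) = -3 (v(k) = 0 - 3 = -3)
u = -12 (u = -4*3 = -12)
u*v(5 - 1*0) = -12*(-3) = 36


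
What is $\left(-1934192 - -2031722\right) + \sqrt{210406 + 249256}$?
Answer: $97530 + \sqrt{459662} \approx 98208.0$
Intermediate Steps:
$\left(-1934192 - -2031722\right) + \sqrt{210406 + 249256} = \left(-1934192 + 2031722\right) + \sqrt{459662} = 97530 + \sqrt{459662}$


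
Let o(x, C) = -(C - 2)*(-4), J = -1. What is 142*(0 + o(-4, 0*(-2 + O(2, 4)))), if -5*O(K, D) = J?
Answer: -1136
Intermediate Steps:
O(K, D) = ⅕ (O(K, D) = -⅕*(-1) = ⅕)
o(x, C) = -8 + 4*C (o(x, C) = -(-2 + C)*(-4) = -(8 - 4*C) = -8 + 4*C)
142*(0 + o(-4, 0*(-2 + O(2, 4)))) = 142*(0 + (-8 + 4*(0*(-2 + ⅕)))) = 142*(0 + (-8 + 4*(0*(-9/5)))) = 142*(0 + (-8 + 4*0)) = 142*(0 + (-8 + 0)) = 142*(0 - 8) = 142*(-8) = -1136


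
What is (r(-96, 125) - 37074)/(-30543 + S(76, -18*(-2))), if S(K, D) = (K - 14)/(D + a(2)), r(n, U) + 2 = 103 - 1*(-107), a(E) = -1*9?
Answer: 995382/824599 ≈ 1.2071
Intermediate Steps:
a(E) = -9
r(n, U) = 208 (r(n, U) = -2 + (103 - 1*(-107)) = -2 + (103 + 107) = -2 + 210 = 208)
S(K, D) = (-14 + K)/(-9 + D) (S(K, D) = (K - 14)/(D - 9) = (-14 + K)/(-9 + D))
(r(-96, 125) - 37074)/(-30543 + S(76, -18*(-2))) = (208 - 37074)/(-30543 + (-14 + 76)/(-9 - 18*(-2))) = -36866/(-30543 + 62/(-9 + 36)) = -36866/(-30543 + 62/27) = -36866/(-824599/27) = -36866*(-27/824599) = 995382/824599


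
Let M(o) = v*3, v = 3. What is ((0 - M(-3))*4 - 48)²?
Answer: 7056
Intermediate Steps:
M(o) = 9 (M(o) = 3*3 = 9)
((0 - M(-3))*4 - 48)² = ((0 - 1*9)*4 - 48)² = ((0 - 9)*4 - 48)² = (-9*4 - 48)² = (-36 - 48)² = (-84)² = 7056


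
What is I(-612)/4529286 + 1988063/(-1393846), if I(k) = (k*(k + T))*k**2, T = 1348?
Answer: -13064446015677877/350729287442 ≈ -37249.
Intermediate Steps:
I(k) = k**3*(1348 + k) (I(k) = (k*(k + 1348))*k**2 = (k*(1348 + k))*k**2 = k**3*(1348 + k))
I(-612)/4529286 + 1988063/(-1393846) = ((-612)**3*(1348 - 612))/4529286 + 1988063/(-1393846) = -229220928*736*(1/4529286) + 1988063*(-1/1393846) = -168706603008*1/4529286 - 1988063/1393846 = -9372589056/251627 - 1988063/1393846 = -13064446015677877/350729287442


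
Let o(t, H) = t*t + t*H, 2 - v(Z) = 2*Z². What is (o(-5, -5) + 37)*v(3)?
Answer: -1392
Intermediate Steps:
v(Z) = 2 - 2*Z²
o(t, H) = t² + H*t
(o(-5, -5) + 37)*v(3) = (-5*(-5 - 5) + 37)*(2 - 2*3²) = (-5*(-10) + 37)*(2 - 2*9) = (50 + 37)*(2 - 18) = 87*(-16) = -1392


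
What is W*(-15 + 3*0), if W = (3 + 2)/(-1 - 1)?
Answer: 75/2 ≈ 37.500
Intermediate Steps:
W = -5/2 (W = 5/(-2) = 5*(-1/2) = -5/2 ≈ -2.5000)
W*(-15 + 3*0) = -5*(-15 + 3*0)/2 = -5*(-15 + 0)/2 = -5/2*(-15) = 75/2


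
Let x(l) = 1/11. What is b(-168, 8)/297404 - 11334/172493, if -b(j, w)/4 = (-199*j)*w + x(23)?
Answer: -516746974955/141075297473 ≈ -3.6629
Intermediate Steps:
x(l) = 1/11
b(j, w) = -4/11 + 796*j*w (b(j, w) = -4*((-199*j)*w + 1/11) = -4*(-199*j*w + 1/11) = -4*(1/11 - 199*j*w) = -4/11 + 796*j*w)
b(-168, 8)/297404 - 11334/172493 = (-4/11 + 796*(-168)*8)/297404 - 11334/172493 = (-4/11 - 1069824)*(1/297404) - 11334*1/172493 = -11768068/11*1/297404 - 11334/172493 = -2942017/817861 - 11334/172493 = -516746974955/141075297473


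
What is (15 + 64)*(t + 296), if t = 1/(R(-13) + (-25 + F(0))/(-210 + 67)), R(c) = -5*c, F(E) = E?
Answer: 217950177/9320 ≈ 23385.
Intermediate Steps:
t = 143/9320 (t = 1/(-5*(-13) + (-25 + 0)/(-210 + 67)) = 1/(65 - 25/(-143)) = 1/(65 - 25*(-1/143)) = 1/(65 + 25/143) = 1/(9320/143) = 143/9320 ≈ 0.015343)
(15 + 64)*(t + 296) = (15 + 64)*(143/9320 + 296) = 79*(2758863/9320) = 217950177/9320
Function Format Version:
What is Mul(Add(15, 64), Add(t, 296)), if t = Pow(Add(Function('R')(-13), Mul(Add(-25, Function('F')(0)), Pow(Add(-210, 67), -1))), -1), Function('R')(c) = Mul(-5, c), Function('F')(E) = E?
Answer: Rational(217950177, 9320) ≈ 23385.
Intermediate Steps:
t = Rational(143, 9320) (t = Pow(Add(Mul(-5, -13), Mul(Add(-25, 0), Pow(Add(-210, 67), -1))), -1) = Pow(Add(65, Mul(-25, Pow(-143, -1))), -1) = Pow(Add(65, Mul(-25, Rational(-1, 143))), -1) = Pow(Add(65, Rational(25, 143)), -1) = Pow(Rational(9320, 143), -1) = Rational(143, 9320) ≈ 0.015343)
Mul(Add(15, 64), Add(t, 296)) = Mul(Add(15, 64), Add(Rational(143, 9320), 296)) = Mul(79, Rational(2758863, 9320)) = Rational(217950177, 9320)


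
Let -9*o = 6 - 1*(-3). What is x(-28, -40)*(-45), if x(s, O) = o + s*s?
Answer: -35235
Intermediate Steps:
o = -1 (o = -(6 - 1*(-3))/9 = -(6 + 3)/9 = -⅑*9 = -1)
x(s, O) = -1 + s² (x(s, O) = -1 + s*s = -1 + s²)
x(-28, -40)*(-45) = (-1 + (-28)²)*(-45) = (-1 + 784)*(-45) = 783*(-45) = -35235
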